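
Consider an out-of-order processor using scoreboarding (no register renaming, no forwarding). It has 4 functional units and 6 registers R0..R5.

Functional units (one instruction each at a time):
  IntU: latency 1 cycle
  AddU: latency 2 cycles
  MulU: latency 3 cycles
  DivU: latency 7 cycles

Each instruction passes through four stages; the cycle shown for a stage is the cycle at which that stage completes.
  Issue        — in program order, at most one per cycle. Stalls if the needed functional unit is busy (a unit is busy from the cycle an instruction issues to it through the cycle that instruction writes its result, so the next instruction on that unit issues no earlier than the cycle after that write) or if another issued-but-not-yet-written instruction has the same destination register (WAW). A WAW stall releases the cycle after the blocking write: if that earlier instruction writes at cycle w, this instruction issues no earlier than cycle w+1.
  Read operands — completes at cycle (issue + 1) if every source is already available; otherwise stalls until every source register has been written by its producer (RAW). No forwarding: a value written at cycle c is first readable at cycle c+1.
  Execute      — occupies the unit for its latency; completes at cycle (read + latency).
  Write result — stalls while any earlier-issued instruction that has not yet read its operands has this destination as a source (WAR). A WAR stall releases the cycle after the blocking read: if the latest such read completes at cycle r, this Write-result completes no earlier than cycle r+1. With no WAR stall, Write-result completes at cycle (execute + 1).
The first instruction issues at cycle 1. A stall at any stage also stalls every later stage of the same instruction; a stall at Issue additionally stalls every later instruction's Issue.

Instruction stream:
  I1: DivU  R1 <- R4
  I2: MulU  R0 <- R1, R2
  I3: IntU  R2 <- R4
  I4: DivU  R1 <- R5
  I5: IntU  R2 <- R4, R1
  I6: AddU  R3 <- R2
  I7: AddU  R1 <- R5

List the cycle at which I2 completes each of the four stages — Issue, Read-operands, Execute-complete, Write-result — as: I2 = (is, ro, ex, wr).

[I1] 1/2/9/10
[I2] 2/11/14/15  (RAW R1: wait I1 write@10)
[I3] 3/4/5/12  (WAR R2: wait I2 read@11)
[I4] 11/12/19/20  (struct: DivU busy until I1 writes@10)
[I5] 13/21/22/23  (struct: IntU busy until I3 writes@12; RAW R1: wait I4 write@20)
[I6] 14/24/26/27  (RAW R2: wait I5 write@23)
[I7] 28/29/31/32  (struct: AddU busy until I6 writes@27)

I2 = (2, 11, 14, 15)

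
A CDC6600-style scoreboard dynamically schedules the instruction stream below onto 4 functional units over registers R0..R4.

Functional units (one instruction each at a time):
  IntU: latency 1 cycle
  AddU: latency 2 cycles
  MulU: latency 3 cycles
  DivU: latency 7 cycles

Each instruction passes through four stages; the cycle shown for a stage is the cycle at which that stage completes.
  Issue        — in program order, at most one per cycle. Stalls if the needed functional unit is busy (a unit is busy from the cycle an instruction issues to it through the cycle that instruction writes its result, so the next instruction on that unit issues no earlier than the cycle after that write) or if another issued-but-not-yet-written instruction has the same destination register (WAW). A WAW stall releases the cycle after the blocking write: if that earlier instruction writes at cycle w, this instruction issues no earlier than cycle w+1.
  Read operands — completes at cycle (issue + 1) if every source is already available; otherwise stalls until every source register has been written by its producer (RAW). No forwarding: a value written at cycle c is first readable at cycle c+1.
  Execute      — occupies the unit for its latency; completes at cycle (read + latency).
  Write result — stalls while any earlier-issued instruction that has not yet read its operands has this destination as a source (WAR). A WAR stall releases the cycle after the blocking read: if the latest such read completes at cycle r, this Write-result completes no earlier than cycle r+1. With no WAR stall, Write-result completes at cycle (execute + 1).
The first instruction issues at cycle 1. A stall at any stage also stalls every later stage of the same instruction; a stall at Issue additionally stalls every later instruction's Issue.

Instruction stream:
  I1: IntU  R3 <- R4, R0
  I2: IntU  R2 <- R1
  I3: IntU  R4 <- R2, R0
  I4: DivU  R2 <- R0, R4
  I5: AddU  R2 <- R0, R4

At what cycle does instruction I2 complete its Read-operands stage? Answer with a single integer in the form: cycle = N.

cycle = 6

I1 -> (1, 2, 3, 4)
I2 -> (5, 6, 7, 8)  // struct: IntU busy until I1 writes@4
I3 -> (9, 10, 11, 12)  // struct: IntU busy until I2 writes@8
I4 -> (10, 13, 20, 21)  // RAW R4: wait I3 write@12
I5 -> (22, 23, 25, 26)  // WAW R2: wait I4 write@21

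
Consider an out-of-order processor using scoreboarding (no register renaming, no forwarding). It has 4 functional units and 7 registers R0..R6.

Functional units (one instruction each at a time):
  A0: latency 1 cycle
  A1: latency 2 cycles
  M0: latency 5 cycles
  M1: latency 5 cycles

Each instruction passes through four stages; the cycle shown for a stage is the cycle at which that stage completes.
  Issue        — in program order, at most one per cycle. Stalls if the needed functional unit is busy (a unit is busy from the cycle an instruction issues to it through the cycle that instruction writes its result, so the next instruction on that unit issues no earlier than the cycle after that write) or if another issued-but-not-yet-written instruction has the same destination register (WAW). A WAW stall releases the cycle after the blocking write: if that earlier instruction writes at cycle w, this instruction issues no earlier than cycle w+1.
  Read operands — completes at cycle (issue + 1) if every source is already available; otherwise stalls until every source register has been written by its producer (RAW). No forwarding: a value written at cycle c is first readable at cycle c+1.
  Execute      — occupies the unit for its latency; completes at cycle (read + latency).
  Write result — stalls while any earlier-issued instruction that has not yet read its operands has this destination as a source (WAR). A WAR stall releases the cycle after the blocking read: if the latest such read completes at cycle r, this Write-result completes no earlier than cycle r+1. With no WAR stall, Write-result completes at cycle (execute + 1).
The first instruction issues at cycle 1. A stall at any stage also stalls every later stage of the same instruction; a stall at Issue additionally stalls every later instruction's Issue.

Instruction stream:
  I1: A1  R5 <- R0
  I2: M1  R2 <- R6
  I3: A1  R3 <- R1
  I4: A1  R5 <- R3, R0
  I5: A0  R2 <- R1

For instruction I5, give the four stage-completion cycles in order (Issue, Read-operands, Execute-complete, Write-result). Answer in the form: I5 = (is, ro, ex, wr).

I5 = (12, 13, 14, 15)

cycle 1: issue I1 (A1)
cycle 2: I1 read-ops, issue I2 (M1)
cycle 3: I2 read-ops
cycle 4: I1 finished on A1
cycle 5: I1→R5
cycle 6: issue I3 (A1)
cycle 7: I3 read-ops
cycle 8: I2 finished on M1
cycle 9: I2→R2, I3 finished on A1
cycle 10: I3→R3
cycle 11: issue I4 (A1)
cycle 12: I4 read-ops, issue I5 (A0)
cycle 13: I5 read-ops
cycle 14: I4 finished on A1, I5 finished on A0
cycle 15: I4→R5, I5→R2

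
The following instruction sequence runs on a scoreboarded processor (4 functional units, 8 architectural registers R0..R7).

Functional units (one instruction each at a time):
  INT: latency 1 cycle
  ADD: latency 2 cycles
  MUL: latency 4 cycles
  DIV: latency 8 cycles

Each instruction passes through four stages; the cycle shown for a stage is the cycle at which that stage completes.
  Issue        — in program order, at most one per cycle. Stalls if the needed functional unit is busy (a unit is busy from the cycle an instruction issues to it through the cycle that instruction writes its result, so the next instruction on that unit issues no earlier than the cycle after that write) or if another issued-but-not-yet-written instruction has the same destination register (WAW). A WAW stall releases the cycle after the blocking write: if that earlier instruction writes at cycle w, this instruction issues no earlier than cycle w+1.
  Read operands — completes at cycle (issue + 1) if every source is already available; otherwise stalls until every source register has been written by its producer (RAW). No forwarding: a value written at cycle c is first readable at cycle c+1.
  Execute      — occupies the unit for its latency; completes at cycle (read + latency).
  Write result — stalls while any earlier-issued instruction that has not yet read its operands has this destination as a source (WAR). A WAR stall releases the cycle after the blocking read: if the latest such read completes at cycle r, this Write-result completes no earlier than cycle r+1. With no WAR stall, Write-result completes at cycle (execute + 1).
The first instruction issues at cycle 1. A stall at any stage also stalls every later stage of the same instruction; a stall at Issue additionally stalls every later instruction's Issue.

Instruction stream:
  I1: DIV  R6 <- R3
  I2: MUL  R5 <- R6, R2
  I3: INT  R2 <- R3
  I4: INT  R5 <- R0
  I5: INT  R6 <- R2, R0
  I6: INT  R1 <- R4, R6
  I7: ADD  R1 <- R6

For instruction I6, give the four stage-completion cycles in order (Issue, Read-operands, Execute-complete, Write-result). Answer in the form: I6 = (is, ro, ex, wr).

I6 = (26, 27, 28, 29)

cycle 1: I1 dispatched to DIV
cycle 2: I1 operands ready · I2 dispatched to MUL
cycle 3: I3 dispatched to INT
cycle 4: I3 operands ready
cycle 5: I3 complete
cycle 10: I1 complete
cycle 11: R6←I1
cycle 12: I2 operands ready
cycle 13: R2←I3
cycle 16: I2 complete
cycle 17: R5←I2
cycle 18: I4 dispatched to INT
cycle 19: I4 operands ready
cycle 20: I4 complete
cycle 21: R5←I4
cycle 22: I5 dispatched to INT
cycle 23: I5 operands ready
cycle 24: I5 complete
cycle 25: R6←I5
cycle 26: I6 dispatched to INT
cycle 27: I6 operands ready
cycle 28: I6 complete
cycle 29: R1←I6
cycle 30: I7 dispatched to ADD
cycle 31: I7 operands ready
cycle 33: I7 complete
cycle 34: R1←I7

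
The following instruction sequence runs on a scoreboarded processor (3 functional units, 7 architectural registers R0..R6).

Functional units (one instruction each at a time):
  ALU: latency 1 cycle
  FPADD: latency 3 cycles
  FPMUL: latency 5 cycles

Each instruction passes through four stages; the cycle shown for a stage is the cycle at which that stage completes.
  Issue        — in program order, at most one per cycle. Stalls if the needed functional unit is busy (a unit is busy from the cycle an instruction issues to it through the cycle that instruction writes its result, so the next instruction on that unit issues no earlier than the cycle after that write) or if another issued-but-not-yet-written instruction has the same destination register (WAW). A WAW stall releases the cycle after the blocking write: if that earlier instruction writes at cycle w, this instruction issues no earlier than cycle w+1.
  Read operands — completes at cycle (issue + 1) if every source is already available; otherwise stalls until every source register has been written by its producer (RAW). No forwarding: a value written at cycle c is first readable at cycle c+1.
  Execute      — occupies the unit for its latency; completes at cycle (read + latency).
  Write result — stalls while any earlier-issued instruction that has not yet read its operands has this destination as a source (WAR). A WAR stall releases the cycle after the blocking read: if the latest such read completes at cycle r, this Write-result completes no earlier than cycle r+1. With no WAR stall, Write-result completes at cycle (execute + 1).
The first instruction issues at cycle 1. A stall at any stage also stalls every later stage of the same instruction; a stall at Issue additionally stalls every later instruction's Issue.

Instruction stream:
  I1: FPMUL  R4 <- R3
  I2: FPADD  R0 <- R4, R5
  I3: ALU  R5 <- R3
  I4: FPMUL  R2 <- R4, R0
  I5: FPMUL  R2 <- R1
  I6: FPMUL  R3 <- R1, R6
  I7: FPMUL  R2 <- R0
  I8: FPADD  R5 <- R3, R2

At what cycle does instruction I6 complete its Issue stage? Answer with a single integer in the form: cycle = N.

t=1  I1→FPMUL
t=2  I1 RO | I2→FPADD
t=3  I3→ALU
t=4  I3 RO
t=5  I3 EX
t=7  I1 EX
t=8  I1 WR R4
t=9  I2 RO | I4→FPMUL
t=10  I3 WR R5
t=12  I2 EX
t=13  I2 WR R0
t=14  I4 RO
t=19  I4 EX
t=20  I4 WR R2
t=21  I5→FPMUL
t=22  I5 RO
t=27  I5 EX
t=28  I5 WR R2
t=29  I6→FPMUL
t=30  I6 RO
t=35  I6 EX
t=36  I6 WR R3
t=37  I7→FPMUL
t=38  I7 RO | I8→FPADD
t=43  I7 EX
t=44  I7 WR R2
t=45  I8 RO
t=48  I8 EX
t=49  I8 WR R5

cycle = 29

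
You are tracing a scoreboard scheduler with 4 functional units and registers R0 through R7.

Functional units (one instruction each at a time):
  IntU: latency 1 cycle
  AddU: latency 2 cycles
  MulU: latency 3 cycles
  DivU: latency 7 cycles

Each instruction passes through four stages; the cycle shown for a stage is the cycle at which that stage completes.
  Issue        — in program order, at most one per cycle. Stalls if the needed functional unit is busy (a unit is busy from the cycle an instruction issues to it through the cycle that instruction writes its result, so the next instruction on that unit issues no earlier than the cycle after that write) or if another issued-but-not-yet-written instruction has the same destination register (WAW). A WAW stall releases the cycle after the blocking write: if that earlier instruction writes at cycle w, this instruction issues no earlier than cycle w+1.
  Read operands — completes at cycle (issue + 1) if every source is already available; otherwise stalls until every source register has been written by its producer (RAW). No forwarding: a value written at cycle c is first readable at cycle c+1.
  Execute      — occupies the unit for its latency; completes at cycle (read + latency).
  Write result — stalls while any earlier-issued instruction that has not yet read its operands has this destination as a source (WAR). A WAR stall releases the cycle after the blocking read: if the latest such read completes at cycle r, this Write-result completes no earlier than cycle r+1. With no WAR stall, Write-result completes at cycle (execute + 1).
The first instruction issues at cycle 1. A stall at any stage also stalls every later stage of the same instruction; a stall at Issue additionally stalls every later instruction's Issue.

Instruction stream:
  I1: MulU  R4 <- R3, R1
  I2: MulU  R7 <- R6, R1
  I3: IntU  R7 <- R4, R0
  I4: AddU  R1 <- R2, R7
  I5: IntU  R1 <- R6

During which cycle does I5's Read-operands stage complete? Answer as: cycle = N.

cycle = 22

[1] I1 issues→MulU
[2] I1 reads
[5] I1 exec-done
[6] I1 writes R4
[7] I2 issues→MulU
[8] I2 reads
[11] I2 exec-done
[12] I2 writes R7
[13] I3 issues→IntU
[14] I3 reads | I4 issues→AddU
[15] I3 exec-done
[16] I3 writes R7
[17] I4 reads
[19] I4 exec-done
[20] I4 writes R1
[21] I5 issues→IntU
[22] I5 reads
[23] I5 exec-done
[24] I5 writes R1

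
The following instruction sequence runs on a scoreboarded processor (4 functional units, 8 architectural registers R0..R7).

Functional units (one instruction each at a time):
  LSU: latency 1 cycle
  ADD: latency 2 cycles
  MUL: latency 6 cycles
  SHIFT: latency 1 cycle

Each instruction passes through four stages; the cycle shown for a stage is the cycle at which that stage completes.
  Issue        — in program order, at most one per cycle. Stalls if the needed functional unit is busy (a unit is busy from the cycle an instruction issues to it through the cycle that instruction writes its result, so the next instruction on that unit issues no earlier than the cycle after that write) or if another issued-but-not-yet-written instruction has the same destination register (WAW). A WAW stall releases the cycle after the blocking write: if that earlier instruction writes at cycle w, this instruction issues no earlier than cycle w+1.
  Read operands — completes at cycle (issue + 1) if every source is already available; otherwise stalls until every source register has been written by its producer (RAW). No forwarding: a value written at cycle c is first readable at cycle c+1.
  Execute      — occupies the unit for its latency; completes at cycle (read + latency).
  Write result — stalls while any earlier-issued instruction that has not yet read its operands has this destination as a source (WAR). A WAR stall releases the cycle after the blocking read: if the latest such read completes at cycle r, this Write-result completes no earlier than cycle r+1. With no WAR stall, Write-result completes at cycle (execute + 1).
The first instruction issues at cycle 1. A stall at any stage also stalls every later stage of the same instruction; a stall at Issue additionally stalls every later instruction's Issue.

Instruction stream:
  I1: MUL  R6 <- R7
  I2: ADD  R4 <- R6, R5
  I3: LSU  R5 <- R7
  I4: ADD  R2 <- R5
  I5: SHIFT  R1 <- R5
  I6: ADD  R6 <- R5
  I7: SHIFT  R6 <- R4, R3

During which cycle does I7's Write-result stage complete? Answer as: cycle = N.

cycle = 27

[I1] 1/2/8/9
[I2] 2/10/12/13  (RAW R6: wait I1 write@9)
[I3] 3/4/5/11  (WAR R5: wait I2 read@10)
[I4] 14/15/17/18  (struct: ADD busy until I2 writes@13)
[I5] 15/16/17/18
[I6] 19/20/22/23  (struct: ADD busy until I4 writes@18)
[I7] 24/25/26/27  (WAW R6: wait I6 write@23)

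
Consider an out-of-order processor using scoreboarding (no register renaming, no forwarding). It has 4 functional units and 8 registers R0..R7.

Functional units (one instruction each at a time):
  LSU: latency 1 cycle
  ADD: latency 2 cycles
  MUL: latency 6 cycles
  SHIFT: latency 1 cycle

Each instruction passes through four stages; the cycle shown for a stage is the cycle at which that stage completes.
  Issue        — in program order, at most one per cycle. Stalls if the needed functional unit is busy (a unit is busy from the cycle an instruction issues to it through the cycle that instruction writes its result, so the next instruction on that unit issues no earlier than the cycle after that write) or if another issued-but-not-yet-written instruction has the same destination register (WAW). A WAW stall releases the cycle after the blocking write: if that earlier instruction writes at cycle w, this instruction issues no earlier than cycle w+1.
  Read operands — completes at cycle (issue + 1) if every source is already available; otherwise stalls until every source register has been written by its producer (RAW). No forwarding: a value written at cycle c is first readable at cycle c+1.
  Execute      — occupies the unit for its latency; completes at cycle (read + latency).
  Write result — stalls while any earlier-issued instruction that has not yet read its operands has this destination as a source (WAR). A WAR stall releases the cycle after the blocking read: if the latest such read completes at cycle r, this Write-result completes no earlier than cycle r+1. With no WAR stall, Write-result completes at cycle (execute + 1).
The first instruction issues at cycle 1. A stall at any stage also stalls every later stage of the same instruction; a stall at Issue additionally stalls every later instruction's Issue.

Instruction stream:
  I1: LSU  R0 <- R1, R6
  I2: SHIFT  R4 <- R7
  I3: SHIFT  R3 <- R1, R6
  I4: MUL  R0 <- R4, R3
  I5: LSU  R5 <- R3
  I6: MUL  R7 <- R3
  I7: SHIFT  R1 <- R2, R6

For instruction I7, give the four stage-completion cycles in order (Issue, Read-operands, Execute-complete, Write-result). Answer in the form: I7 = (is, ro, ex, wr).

I7 = (19, 20, 21, 22)

I1  is:1  ro:2  ex:3  wr:4
I2  is:2  ro:3  ex:4  wr:5
I3  is:6  ro:7  ex:8  wr:9  — struct: SHIFT busy until I2 writes@5
I4  is:7  ro:10  ex:16  wr:17  — RAW R3: wait I3 write@9
I5  is:8  ro:10  ex:11  wr:12  — RAW R3: wait I3 write@9
I6  is:18  ro:19  ex:25  wr:26  — struct: MUL busy until I4 writes@17
I7  is:19  ro:20  ex:21  wr:22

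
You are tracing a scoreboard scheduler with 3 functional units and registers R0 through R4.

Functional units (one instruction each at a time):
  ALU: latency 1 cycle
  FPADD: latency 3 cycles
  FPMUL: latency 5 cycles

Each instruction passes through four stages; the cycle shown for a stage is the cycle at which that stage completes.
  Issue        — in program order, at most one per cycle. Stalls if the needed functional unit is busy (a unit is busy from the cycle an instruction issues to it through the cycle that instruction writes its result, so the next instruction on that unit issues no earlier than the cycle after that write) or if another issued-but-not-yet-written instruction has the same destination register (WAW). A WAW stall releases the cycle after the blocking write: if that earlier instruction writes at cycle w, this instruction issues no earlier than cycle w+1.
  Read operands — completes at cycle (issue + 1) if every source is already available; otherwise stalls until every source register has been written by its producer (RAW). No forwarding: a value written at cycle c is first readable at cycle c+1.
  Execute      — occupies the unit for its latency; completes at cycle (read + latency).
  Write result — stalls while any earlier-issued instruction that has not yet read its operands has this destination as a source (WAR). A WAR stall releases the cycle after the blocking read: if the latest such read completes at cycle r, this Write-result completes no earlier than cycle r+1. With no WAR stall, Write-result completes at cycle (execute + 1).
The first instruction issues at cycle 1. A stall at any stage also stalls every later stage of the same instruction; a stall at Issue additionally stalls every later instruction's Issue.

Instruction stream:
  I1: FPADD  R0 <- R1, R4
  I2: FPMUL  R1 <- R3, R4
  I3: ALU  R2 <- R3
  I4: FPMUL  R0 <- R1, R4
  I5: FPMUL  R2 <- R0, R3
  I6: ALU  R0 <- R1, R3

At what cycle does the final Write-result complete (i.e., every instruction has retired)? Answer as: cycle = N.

1) issue 1, read 2, done 5, write 6
2) issue 2, read 3, done 8, write 9
3) issue 3, read 4, done 5, write 6
4) issue 10, read 11, done 16, write 17  <struct: FPMUL busy until I2 writes@9>
5) issue 18, read 19, done 24, write 25  <struct: FPMUL busy until I4 writes@17>
6) issue 19, read 20, done 21, write 22

cycle = 25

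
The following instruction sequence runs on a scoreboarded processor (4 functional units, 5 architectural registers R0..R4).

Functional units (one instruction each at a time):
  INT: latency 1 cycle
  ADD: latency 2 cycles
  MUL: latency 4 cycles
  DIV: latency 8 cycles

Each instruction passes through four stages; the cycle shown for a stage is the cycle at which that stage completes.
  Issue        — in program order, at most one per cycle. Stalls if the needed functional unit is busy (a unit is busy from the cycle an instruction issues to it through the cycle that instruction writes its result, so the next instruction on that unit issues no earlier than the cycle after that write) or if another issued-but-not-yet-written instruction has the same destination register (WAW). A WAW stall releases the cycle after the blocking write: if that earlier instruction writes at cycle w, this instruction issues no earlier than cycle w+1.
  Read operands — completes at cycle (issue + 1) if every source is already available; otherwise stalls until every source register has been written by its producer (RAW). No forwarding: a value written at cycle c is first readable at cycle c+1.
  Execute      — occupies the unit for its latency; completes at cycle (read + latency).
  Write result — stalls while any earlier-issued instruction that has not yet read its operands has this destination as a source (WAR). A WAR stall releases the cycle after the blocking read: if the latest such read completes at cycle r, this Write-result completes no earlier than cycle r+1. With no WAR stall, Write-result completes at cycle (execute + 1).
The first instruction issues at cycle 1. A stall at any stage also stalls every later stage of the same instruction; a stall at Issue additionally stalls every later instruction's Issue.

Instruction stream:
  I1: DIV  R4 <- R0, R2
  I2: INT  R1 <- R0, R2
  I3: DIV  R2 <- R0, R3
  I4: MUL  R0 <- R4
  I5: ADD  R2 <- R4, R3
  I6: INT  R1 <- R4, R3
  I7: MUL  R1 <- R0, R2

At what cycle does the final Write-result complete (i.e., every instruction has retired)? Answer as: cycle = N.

cycle = 34

c1: I1 issues→DIV
c2: I1 reads, I2 issues→INT
c3: I2 reads
c4: I2 exec-done
c5: I2 writes R1
c10: I1 exec-done
c11: I1 writes R4
c12: I3 issues→DIV
c13: I3 reads, I4 issues→MUL
c14: I4 reads
c18: I4 exec-done
c19: I4 writes R0
c21: I3 exec-done
c22: I3 writes R2
c23: I5 issues→ADD
c24: I5 reads, I6 issues→INT
c25: I6 reads
c26: I5 exec-done, I6 exec-done
c27: I5 writes R2, I6 writes R1
c28: I7 issues→MUL
c29: I7 reads
c33: I7 exec-done
c34: I7 writes R1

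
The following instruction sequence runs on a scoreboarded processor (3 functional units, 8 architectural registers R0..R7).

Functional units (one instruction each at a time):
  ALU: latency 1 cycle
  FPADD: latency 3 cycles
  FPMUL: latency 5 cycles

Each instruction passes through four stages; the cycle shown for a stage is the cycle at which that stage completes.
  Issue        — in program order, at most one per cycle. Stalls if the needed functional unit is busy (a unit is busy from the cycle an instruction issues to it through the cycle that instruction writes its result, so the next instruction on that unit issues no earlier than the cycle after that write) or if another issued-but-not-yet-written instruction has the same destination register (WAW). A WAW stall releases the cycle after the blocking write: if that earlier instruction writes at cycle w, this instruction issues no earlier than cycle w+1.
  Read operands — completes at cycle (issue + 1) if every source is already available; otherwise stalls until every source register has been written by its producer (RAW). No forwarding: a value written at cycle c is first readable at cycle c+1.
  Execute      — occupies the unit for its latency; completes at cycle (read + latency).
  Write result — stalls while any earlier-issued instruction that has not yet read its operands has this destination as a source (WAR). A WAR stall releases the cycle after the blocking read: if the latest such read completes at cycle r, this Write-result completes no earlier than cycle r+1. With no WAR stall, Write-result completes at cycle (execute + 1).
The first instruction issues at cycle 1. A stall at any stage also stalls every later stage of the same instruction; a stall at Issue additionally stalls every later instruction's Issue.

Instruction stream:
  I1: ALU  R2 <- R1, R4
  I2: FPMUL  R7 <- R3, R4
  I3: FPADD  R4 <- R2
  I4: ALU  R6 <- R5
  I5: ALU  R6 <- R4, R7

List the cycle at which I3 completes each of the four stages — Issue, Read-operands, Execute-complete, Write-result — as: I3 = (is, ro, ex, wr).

c1: I1→ALU
c2: I1 RO | I2→FPMUL
c3: I1 EX | I2 RO | I3→FPADD
c4: I1 WR R2
c5: I3 RO | I4→ALU
c6: I4 RO
c7: I4 EX
c8: I2 EX | I3 EX | I4 WR R6
c9: I2 WR R7 | I3 WR R4 | I5→ALU
c10: I5 RO
c11: I5 EX
c12: I5 WR R6

I3 = (3, 5, 8, 9)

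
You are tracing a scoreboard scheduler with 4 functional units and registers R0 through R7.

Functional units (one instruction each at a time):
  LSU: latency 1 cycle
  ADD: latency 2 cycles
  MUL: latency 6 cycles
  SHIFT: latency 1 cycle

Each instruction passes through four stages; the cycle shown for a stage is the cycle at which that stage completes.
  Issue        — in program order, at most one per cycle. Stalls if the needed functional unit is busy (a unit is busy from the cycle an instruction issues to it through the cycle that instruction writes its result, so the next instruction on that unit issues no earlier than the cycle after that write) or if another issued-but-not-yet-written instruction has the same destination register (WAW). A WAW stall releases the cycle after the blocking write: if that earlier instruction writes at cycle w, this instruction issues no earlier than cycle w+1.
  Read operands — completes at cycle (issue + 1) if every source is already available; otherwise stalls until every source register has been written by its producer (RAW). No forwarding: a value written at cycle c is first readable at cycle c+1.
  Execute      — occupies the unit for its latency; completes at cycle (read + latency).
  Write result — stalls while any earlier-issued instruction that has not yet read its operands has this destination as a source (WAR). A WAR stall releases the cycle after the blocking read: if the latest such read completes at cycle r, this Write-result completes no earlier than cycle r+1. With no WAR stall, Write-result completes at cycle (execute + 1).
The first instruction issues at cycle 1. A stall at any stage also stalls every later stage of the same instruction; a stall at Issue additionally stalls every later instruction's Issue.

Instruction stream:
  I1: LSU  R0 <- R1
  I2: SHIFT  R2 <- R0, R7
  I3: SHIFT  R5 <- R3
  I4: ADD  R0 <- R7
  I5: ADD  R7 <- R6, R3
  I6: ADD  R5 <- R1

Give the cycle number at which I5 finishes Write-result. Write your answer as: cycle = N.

[1] I1→LSU
[2] I1 RO | I2→SHIFT
[3] I1 EX
[4] I1 WR R0
[5] I2 RO
[6] I2 EX
[7] I2 WR R2
[8] I3→SHIFT
[9] I3 RO | I4→ADD
[10] I3 EX | I4 RO
[11] I3 WR R5
[12] I4 EX
[13] I4 WR R0
[14] I5→ADD
[15] I5 RO
[17] I5 EX
[18] I5 WR R7
[19] I6→ADD
[20] I6 RO
[22] I6 EX
[23] I6 WR R5

cycle = 18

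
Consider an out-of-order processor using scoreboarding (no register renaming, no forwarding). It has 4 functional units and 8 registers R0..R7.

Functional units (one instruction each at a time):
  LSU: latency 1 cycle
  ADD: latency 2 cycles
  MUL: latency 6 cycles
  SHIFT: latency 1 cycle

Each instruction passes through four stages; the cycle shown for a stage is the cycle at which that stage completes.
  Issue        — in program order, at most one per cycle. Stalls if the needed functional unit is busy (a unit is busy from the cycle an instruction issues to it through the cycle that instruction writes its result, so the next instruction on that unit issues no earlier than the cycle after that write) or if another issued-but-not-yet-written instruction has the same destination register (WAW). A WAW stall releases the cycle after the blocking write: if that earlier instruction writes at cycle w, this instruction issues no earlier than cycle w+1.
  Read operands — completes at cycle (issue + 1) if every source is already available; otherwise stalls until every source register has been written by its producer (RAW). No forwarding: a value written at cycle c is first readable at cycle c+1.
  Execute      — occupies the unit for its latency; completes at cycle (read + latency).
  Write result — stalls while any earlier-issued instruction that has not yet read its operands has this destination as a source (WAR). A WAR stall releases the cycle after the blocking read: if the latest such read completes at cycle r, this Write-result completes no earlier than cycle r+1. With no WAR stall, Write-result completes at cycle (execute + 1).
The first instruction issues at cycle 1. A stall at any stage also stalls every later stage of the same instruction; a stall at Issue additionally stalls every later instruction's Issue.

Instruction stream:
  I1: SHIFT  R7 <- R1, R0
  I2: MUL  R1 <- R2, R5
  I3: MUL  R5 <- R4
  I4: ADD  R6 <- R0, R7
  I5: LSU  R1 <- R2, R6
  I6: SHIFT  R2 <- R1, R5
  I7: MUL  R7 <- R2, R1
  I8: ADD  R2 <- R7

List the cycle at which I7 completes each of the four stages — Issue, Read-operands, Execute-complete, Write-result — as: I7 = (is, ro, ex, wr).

I7 = (20, 23, 29, 30)

t=1  issue I1 (SHIFT)
t=2  I1 read-ops · issue I2 (MUL)
t=3  I1 finished on SHIFT · I2 read-ops
t=4  I1→R7
t=9  I2 finished on MUL
t=10  I2→R1
t=11  issue I3 (MUL)
t=12  I3 read-ops · issue I4 (ADD)
t=13  I4 read-ops · issue I5 (LSU)
t=14  issue I6 (SHIFT)
t=15  I4 finished on ADD
t=16  I4→R6
t=17  I5 read-ops
t=18  I3 finished on MUL · I5 finished on LSU
t=19  I3→R5 · I5→R1
t=20  I6 read-ops · issue I7 (MUL)
t=21  I6 finished on SHIFT
t=22  I6→R2
t=23  I7 read-ops · issue I8 (ADD)
t=29  I7 finished on MUL
t=30  I7→R7
t=31  I8 read-ops
t=33  I8 finished on ADD
t=34  I8→R2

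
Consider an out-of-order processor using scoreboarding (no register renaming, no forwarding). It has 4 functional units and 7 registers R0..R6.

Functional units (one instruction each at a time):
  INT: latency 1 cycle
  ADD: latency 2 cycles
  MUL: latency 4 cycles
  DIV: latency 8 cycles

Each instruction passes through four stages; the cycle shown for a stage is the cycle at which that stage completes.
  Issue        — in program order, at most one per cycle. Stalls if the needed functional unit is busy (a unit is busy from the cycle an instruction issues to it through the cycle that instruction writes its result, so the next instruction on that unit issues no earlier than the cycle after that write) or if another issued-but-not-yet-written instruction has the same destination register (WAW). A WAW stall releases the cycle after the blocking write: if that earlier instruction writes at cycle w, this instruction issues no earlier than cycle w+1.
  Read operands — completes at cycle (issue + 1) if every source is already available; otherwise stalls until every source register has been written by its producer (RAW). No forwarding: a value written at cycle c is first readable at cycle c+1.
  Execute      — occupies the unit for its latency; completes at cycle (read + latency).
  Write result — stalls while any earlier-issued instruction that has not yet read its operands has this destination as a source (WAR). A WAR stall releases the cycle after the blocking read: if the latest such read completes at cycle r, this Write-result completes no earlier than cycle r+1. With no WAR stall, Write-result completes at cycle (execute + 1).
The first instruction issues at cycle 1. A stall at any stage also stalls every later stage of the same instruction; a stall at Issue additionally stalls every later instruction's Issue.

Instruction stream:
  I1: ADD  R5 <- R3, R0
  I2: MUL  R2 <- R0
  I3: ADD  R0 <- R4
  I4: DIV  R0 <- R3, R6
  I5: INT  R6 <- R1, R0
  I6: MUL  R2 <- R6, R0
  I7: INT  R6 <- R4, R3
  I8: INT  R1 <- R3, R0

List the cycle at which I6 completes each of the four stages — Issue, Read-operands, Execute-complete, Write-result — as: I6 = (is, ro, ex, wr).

I6 = (13, 25, 29, 30)

I1: IS=1 RO=2 EX=4 WR=5
I2: IS=2 RO=3 EX=7 WR=8
I3: IS=6 RO=7 EX=9 WR=10  [struct: ADD busy until I1 writes@5]
I4: IS=11 RO=12 EX=20 WR=21  [WAW R0: wait I3 write@10]
I5: IS=12 RO=22 EX=23 WR=24  [RAW R0: wait I4 write@21]
I6: IS=13 RO=25 EX=29 WR=30  [RAW R6: wait I5 write@24]
I7: IS=25 RO=26 EX=27 WR=28  [struct: INT busy until I5 writes@24]
I8: IS=29 RO=30 EX=31 WR=32  [struct: INT busy until I7 writes@28]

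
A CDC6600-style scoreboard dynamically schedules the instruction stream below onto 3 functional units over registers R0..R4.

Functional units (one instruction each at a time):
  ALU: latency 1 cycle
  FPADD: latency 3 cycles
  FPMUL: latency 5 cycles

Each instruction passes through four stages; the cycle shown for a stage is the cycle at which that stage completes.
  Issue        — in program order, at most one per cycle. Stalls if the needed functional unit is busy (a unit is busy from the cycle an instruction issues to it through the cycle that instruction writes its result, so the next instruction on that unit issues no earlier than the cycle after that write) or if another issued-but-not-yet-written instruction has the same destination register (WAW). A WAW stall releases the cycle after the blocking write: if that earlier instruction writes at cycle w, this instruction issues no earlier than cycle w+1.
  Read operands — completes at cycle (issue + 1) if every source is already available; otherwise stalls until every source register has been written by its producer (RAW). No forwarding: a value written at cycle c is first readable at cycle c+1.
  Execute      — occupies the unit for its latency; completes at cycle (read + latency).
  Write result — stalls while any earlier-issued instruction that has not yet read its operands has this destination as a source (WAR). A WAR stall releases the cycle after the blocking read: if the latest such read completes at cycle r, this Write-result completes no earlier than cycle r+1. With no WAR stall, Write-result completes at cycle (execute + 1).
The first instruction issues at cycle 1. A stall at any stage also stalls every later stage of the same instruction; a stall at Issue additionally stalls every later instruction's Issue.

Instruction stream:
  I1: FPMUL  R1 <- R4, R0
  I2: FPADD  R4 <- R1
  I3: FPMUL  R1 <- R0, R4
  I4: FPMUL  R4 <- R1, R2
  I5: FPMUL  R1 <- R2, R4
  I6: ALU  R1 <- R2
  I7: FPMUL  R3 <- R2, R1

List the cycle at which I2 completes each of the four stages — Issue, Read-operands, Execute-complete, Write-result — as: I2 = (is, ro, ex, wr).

c1: I1 issues→FPMUL
c2: I1 reads | I2 issues→FPADD
c7: I1 exec-done
c8: I1 writes R1
c9: I2 reads | I3 issues→FPMUL
c12: I2 exec-done
c13: I2 writes R4
c14: I3 reads
c19: I3 exec-done
c20: I3 writes R1
c21: I4 issues→FPMUL
c22: I4 reads
c27: I4 exec-done
c28: I4 writes R4
c29: I5 issues→FPMUL
c30: I5 reads
c35: I5 exec-done
c36: I5 writes R1
c37: I6 issues→ALU
c38: I6 reads | I7 issues→FPMUL
c39: I6 exec-done
c40: I6 writes R1
c41: I7 reads
c46: I7 exec-done
c47: I7 writes R3

I2 = (2, 9, 12, 13)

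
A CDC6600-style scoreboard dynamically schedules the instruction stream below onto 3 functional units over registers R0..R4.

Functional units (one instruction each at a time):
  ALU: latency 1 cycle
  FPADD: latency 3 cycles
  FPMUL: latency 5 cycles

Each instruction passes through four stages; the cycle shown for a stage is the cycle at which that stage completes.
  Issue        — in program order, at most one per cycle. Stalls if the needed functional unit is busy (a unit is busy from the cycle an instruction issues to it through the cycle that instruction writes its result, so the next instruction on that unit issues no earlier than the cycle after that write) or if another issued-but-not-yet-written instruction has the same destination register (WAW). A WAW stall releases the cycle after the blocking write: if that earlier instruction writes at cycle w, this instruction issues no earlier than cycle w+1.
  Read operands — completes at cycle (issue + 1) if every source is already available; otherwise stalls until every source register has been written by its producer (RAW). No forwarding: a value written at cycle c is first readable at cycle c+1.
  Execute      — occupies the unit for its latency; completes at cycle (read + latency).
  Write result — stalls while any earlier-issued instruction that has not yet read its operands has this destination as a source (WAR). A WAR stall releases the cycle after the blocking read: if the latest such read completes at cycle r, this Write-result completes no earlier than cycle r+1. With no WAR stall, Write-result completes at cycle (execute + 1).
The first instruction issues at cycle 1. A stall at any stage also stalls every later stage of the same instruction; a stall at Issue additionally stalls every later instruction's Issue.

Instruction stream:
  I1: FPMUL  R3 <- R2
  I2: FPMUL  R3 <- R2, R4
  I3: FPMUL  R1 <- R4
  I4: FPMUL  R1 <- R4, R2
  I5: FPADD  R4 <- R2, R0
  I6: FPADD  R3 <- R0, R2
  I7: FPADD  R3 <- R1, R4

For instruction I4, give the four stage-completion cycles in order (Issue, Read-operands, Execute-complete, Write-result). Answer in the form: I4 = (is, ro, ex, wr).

I1: IS=1 RO=2 EX=7 WR=8
I2: IS=9 RO=10 EX=15 WR=16  [struct: FPMUL busy until I1 writes@8]
I3: IS=17 RO=18 EX=23 WR=24  [struct: FPMUL busy until I2 writes@16]
I4: IS=25 RO=26 EX=31 WR=32  [struct: FPMUL busy until I3 writes@24]
I5: IS=26 RO=27 EX=30 WR=31
I6: IS=32 RO=33 EX=36 WR=37  [struct: FPADD busy until I5 writes@31]
I7: IS=38 RO=39 EX=42 WR=43  [struct: FPADD busy until I6 writes@37]

I4 = (25, 26, 31, 32)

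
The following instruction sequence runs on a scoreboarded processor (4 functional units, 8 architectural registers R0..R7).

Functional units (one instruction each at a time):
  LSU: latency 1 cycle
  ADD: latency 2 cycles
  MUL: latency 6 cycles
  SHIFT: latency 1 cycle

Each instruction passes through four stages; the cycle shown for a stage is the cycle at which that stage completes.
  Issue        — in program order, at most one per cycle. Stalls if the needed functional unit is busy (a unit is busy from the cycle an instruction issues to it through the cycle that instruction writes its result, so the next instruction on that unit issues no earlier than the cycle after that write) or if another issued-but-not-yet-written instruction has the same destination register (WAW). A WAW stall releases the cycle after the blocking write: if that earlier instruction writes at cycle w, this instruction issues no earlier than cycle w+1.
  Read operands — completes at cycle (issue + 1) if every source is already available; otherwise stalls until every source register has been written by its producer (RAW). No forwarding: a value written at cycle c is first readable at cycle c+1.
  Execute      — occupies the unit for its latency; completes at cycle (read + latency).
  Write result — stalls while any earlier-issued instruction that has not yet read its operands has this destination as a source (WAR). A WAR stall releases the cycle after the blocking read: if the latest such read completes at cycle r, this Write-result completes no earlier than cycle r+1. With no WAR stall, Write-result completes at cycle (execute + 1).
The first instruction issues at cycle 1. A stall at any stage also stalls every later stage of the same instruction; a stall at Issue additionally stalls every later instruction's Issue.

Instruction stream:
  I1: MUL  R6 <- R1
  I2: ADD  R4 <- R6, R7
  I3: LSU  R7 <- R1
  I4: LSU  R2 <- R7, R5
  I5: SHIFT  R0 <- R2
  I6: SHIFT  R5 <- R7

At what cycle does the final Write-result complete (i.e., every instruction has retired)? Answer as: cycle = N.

1) issue 1, read 2, done 8, write 9
2) issue 2, read 10, done 12, write 13  <RAW R6: wait I1 write@9>
3) issue 3, read 4, done 5, write 11  <WAR R7: wait I2 read@10>
4) issue 12, read 13, done 14, write 15  <struct: LSU busy until I3 writes@11>
5) issue 13, read 16, done 17, write 18  <RAW R2: wait I4 write@15>
6) issue 19, read 20, done 21, write 22  <struct: SHIFT busy until I5 writes@18>

cycle = 22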